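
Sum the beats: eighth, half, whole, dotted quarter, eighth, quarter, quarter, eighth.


Reasoning:
Beat values:
  eighth = 0.5 beats
  half = 2 beats
  whole = 4 beats
  dotted quarter = 1.5 beats
  eighth = 0.5 beats
  quarter = 1 beat
  quarter = 1 beat
  eighth = 0.5 beats
Sum = 0.5 + 2 + 4 + 1.5 + 0.5 + 1 + 1 + 0.5
= 11 beats


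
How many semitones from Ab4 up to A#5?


Solution.
Absolute semitone position = octave×12 + chromatic position
Ab4: 4×12 + 8 = 56
A#5: 5×12 + 10 = 70
Difference = 70 - 56 = 14
= 14 semitones


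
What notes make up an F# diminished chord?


Let's work it out.
Diminished triad = root + minor 3rd (3 semitones) + diminished 5th (6 semitones)
A triad on F# stacks thirds, so the chord tones use letter names F-A-C
Root: F#
Minor 3rd above F#: A
Diminished 5th above F#: C
Chord = F# A C


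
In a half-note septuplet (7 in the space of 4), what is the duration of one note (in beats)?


Step by step:
Septuplet: 7 notes occupy the space of 4 half notes
Space = 4 × 2 = 8 beats
Each septuplet note = 8 / 7 = 8/7 beats
= 8/7 beats


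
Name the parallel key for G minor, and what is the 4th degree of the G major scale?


Solution.
Parallel keys share the same tonic but differ in mode
G minor → parallel is G major
G major scale: G A B C D E F#
= G major; 4th degree = C


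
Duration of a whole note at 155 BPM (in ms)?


One quarter-note beat = 60000 / BPM = 60000 / 155 ms
Whole note = 4 × quarter note
Duration = 4 × 60000 / 155 = 240000 / 155
= 1548.4 ms


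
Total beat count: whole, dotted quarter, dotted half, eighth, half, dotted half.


Step by step:
Beat values:
  whole = 4 beats
  dotted quarter = 1.5 beats
  dotted half = 3 beats
  eighth = 0.5 beats
  half = 2 beats
  dotted half = 3 beats
Sum = 4 + 1.5 + 3 + 0.5 + 2 + 3
= 14 beats


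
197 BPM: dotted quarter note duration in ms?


Working:
One quarter-note beat = 60000 / BPM = 60000 / 197 ms
Dotted quarter note = 3/2 × quarter note
Duration = 3/2 × 60000 / 197 = 90000 / 197
= 456.9 ms


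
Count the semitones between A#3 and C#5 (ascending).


Solution.
Absolute semitone position = octave×12 + chromatic position
A#3: 3×12 + 10 = 46
C#5: 5×12 + 1 = 61
Difference = 61 - 46 = 15
= 15 semitones


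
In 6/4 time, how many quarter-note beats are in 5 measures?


Time signature 6/4: the bottom number 4 means the quarter note gets one count
The top number 6 means 6 quarter-note beats per measure
Total = 6 × 5 measures
= 30 quarter-note beats


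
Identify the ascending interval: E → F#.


Letter names: E → F spans 2 letter names → a 2nd
Semitones: E → F# = 2 half-steps
A 2nd of 2 semitones is a major 2nd
= major 2nd


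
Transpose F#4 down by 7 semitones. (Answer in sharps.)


Step by step:
F#4: chromatic position 6 in octave 4 → absolute = 4×12 + 6 = 54
Transpose down 7: 54 - 7 = 47
47 = 3×12 + 11 → B in octave 3
Result = B3


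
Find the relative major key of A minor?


The relative major shares the key signature and is a minor 3rd above the minor tonic
A minor 3rd above A is C
→ relative major of A minor is C major
= C major


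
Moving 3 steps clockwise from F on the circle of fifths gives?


Working:
Each clockwise step on the circle of fifths moves up a perfect 5th
From F: F → C → G → D
= D


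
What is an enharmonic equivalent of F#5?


Solution.
Enharmonic notes sound the same pitch but are spelled with different letter names
F# and Gb name the same pitch class
= Gb5


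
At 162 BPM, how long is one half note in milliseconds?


One quarter-note beat = 60000 / BPM = 60000 / 162 ms
Half note = 2 × quarter note
Duration = 2 × 60000 / 162 = 120000 / 162
= 740.7 ms


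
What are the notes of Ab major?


Major scale pattern: W-W-H-W-W-W-H (2-2-1-2-2-2-1 semitones)
Starting from Ab:
  Ab + 2 semitones → Bb
  Bb + 2 semitones → C
  C + 1 semitone → Db
  Db + 2 semitones → Eb
  Eb + 2 semitones → F
  F + 2 semitones → G
  G + 1 semitone → Ab
Scale = Ab Bb C Db Eb F G


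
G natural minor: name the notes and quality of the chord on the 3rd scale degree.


G natural minor scale: G A Bb C D Eb F
Diatonic triad on degree 3 stacks scale notes 3, 5, 7: Bb D F
Bb→D = 4 semitones; Bb→F = 7 semitones → major triad
= Bb D F (major)


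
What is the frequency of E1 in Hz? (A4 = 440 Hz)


Working:
f = 440 × 2^(n/12) where n = semitones from A4
E1: -41 semitones from A4
f = 440 × 2^(-41/12)
f = 41.20 Hz


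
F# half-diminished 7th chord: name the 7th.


Reasoning:
Half-diminished 7th chord = root + minor 3rd + diminished 5th + minor 7th
Seventh chords stack in thirds, so the letter names are F-A-C-E
Root: F#
Minor 3rd above F#: A
Diminished 5th above F#: C
Minor 7th above F#: E
The 7th = E


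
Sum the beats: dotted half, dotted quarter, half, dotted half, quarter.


Beat values:
  dotted half = 3 beats
  dotted quarter = 1.5 beats
  half = 2 beats
  dotted half = 3 beats
  quarter = 1 beat
Sum = 3 + 1.5 + 2 + 3 + 1
= 10.5 beats


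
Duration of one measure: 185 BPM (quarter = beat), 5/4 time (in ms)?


Step by step:
Quarter-note beat duration = 60000 / 185 ms
Beats per measure (5/4) = 5
One measure = 5 × 60000 / 185 = 300000 / 185 ms
= 1621.6 ms


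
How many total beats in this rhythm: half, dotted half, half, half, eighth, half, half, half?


Let's work it out.
Beat values:
  half = 2 beats
  dotted half = 3 beats
  half = 2 beats
  half = 2 beats
  eighth = 0.5 beats
  half = 2 beats
  half = 2 beats
  half = 2 beats
Sum = 2 + 3 + 2 + 2 + 0.5 + 2 + 2 + 2
= 15.5 beats


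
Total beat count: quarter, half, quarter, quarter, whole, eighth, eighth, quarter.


Solution.
Beat values:
  quarter = 1 beat
  half = 2 beats
  quarter = 1 beat
  quarter = 1 beat
  whole = 4 beats
  eighth = 0.5 beats
  eighth = 0.5 beats
  quarter = 1 beat
Sum = 1 + 2 + 1 + 1 + 4 + 0.5 + 0.5 + 1
= 11 beats


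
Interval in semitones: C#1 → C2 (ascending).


Absolute semitone position = octave×12 + chromatic position
C#1: 1×12 + 1 = 13
C2: 2×12 + 0 = 24
Difference = 24 - 13 = 11
= 11 semitones


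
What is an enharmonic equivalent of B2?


Working:
Enharmonic notes sound the same pitch but are spelled with different letter names
B and Cb name the same pitch class
Octave numbers change at C, so B2 = Cb3
= Cb3


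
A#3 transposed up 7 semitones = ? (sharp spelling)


Working:
A#3: chromatic position 10 in octave 3 → absolute = 3×12 + 10 = 46
Transpose up 7: 46 + 7 = 53
53 = 4×12 + 5 → F in octave 4
Result = F4


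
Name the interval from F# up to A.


Letter names: F → A spans 3 letter names → a 3rd
Semitones: F# → A = 3 half-steps
A 3rd of 3 semitones is a minor 3rd
= minor 3rd


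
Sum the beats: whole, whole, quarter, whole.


Beat values:
  whole = 4 beats
  whole = 4 beats
  quarter = 1 beat
  whole = 4 beats
Sum = 4 + 4 + 1 + 4
= 13 beats


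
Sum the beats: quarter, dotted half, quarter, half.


Beat values:
  quarter = 1 beat
  dotted half = 3 beats
  quarter = 1 beat
  half = 2 beats
Sum = 1 + 3 + 1 + 2
= 7 beats


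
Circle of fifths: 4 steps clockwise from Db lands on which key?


Each clockwise step on the circle of fifths moves up a perfect 5th
From Db: Db → Ab → Eb → Bb → F
= F


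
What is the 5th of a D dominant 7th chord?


Reasoning:
Dominant 7th chord = root + major 3rd + perfect 5th + minor 7th
Seventh chords stack in thirds, so the letter names are D-F-A-C
Root: D
Major 3rd above D: F#
Perfect 5th above D: A
Minor 7th above D: C
The 5th = A


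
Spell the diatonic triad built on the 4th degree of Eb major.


Eb major scale: Eb F G Ab Bb C D
Diatonic triad on degree 4 stacks scale notes 4, 6, 1: Ab C Eb
Ab→C = 4 semitones; Ab→Eb = 7 semitones → major triad
= Ab C Eb (major)


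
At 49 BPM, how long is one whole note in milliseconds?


Let's work it out.
One quarter-note beat = 60000 / BPM = 60000 / 49 ms
Whole note = 4 × quarter note
Duration = 4 × 60000 / 49 = 240000 / 49
= 4898.0 ms


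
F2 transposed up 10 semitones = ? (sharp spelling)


F2: chromatic position 5 in octave 2 → absolute = 2×12 + 5 = 29
Transpose up 10: 29 + 10 = 39
39 = 3×12 + 3 → D# in octave 3
Result = D#3


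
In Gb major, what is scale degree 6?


Reasoning:
Major scale pattern: W-W-H-W-W-W-H (2-2-1-2-2-2-1 semitones)
Starting from Gb:
  Gb + 2 semitones → Ab
  Ab + 2 semitones → Bb
  Bb + 1 semitone → Cb
  Cb + 2 semitones → Db
  Db + 2 semitones → Eb
  Eb + 2 semitones → F
  F + 1 semitone → Gb
Scale: Gb Ab Bb Cb Db Eb F
Degree 6 = Eb


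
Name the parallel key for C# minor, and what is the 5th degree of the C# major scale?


Reasoning:
Parallel keys share the same tonic but differ in mode
C# minor → parallel is C# major
C# major scale: C# D# E# F# G# A# B#
= C# major; 5th degree = G#


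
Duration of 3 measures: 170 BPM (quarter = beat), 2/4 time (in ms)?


Working:
Quarter-note beat duration = 60000 / 170 ms
Beats per measure (2/4) = 2
One measure = 2 × 60000 / 170 = 120000 / 170 ms
3 measures = 3 × 120000 / 170 = 360000 / 170
= 2117.6 ms


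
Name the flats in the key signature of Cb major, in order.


Reasoning:
Flat major keys: C(0), F(1), Bb(2), Eb(3), Ab(4), Db(5), Gb(6), Cb(7)
Cb major has 7 flats
Order of flats: Bb Eb Ab Db Gb Cb Fb → first 7: Bb, Eb, Ab, Db, Gb, Cb, Fb
= Bb, Eb, Ab, Db, Gb, Cb, Fb


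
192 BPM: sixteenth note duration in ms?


Reasoning:
One quarter-note beat = 60000 / BPM = 60000 / 192 ms
Sixteenth note = 1/4 × quarter note
Duration = 1/4 × 60000 / 192 = 15000 / 192
= 78.1 ms


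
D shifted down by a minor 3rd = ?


Reasoning:
minor 3rd: 3 letter names, 3 semitones
Letter: D - 2 → B
Pitch: D - 3 semitones, spelled as a B → B
= B


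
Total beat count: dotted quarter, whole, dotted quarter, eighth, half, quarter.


Working:
Beat values:
  dotted quarter = 1.5 beats
  whole = 4 beats
  dotted quarter = 1.5 beats
  eighth = 0.5 beats
  half = 2 beats
  quarter = 1 beat
Sum = 1.5 + 4 + 1.5 + 0.5 + 2 + 1
= 10.5 beats


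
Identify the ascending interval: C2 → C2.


Let's work it out.
Letter names: C → C spans 1 letter name → a unison
Semitones: C2 → C2 = 0 half-steps
A unison of 0 semitones is a perfect unison
= perfect unison


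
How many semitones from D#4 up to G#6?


Let's work it out.
Absolute semitone position = octave×12 + chromatic position
D#4: 4×12 + 3 = 51
G#6: 6×12 + 8 = 80
Difference = 80 - 51 = 29
= 29 semitones


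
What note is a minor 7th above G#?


Reasoning:
A 7th spans 7 letter names, so from G we land on F
A minor 7th = 10 semitones above G#
Spell F at that pitch: F#
= F#


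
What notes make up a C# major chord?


Solution.
Major triad = root + major 3rd (4 semitones) + perfect 5th (7 semitones)
A triad on C# stacks thirds, so the chord tones use letter names C-E-G
Root: C#
Major 3rd above C#: E#
Perfect 5th above C#: G#
Chord = C# E# G#


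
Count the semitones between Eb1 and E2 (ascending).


Working:
Absolute semitone position = octave×12 + chromatic position
Eb1: 1×12 + 3 = 15
E2: 2×12 + 4 = 28
Difference = 28 - 15 = 13
= 13 semitones


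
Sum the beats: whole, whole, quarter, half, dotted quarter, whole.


Working:
Beat values:
  whole = 4 beats
  whole = 4 beats
  quarter = 1 beat
  half = 2 beats
  dotted quarter = 1.5 beats
  whole = 4 beats
Sum = 4 + 4 + 1 + 2 + 1.5 + 4
= 16.5 beats


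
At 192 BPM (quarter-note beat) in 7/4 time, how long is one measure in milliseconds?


Quarter-note beat duration = 60000 / 192 ms
Beats per measure (7/4) = 7
One measure = 7 × 60000 / 192 = 420000 / 192 ms
= 2187.5 ms


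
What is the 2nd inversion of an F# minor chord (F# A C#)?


Root position: F# A C#
2nd inversion: move root and 3rd up an octave
Bass note: C#
Notes (bottom to top) = C# F# A


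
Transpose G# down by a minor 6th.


Working:
minor 6th: 6 letter names, 8 semitones
Letter: G - 5 → B
Pitch: G# - 8 semitones, spelled as a B → B#
= B#


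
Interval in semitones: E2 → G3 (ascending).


Absolute semitone position = octave×12 + chromatic position
E2: 2×12 + 4 = 28
G3: 3×12 + 7 = 43
Difference = 43 - 28 = 15
= 15 semitones


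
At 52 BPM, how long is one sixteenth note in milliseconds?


Working:
One quarter-note beat = 60000 / BPM = 60000 / 52 ms
Sixteenth note = 1/4 × quarter note
Duration = 1/4 × 60000 / 52 = 15000 / 52
= 288.5 ms


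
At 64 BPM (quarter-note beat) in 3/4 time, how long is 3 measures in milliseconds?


Solution.
Quarter-note beat duration = 60000 / 64 ms
Beats per measure (3/4) = 3
One measure = 3 × 60000 / 64 = 180000 / 64 ms
3 measures = 3 × 180000 / 64 = 540000 / 64
= 8437.5 ms


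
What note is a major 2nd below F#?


Step by step:
A 2nd spans 2 letter names, so from F we land on E
A major 2nd = 2 semitones below F#
Spell E at that pitch: E
= E


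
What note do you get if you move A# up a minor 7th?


Step by step:
minor 7th: 7 letter names, 10 semitones
Letter: A + 6 → G
Pitch: A# + 10 semitones, spelled as a G → G#
= G#


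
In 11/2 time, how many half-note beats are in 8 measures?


Time signature 11/2: the bottom number 2 means the half note gets one count
The top number 11 means 11 half-note beats per measure
Total = 11 × 8 measures
= 88 half-note beats


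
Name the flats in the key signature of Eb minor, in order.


Flat minor keys: A(0), D(1), G(2), C(3), F(4), Bb(5), Eb(6), Ab(7)
Eb minor has 6 flats
Order of flats: Bb Eb Ab Db Gb Cb Fb → first 6: Bb, Eb, Ab, Db, Gb, Cb
= Bb, Eb, Ab, Db, Gb, Cb


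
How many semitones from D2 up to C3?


Working:
Absolute semitone position = octave×12 + chromatic position
D2: 2×12 + 2 = 26
C3: 3×12 + 0 = 36
Difference = 36 - 26 = 10
= 10 semitones


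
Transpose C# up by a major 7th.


Working:
major 7th: 7 letter names, 11 semitones
Letter: C + 6 → B
Pitch: C# + 11 semitones, spelled as a B → B#
= B#


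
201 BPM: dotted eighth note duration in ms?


One quarter-note beat = 60000 / BPM = 60000 / 201 ms
Dotted eighth note = 3/4 × quarter note
Duration = 3/4 × 60000 / 201 = 45000 / 201
= 223.9 ms


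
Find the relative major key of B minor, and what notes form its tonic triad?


Working:
The relative major shares the key signature and is a minor 3rd above the minor tonic
A minor 3rd above B is D
→ relative major of B minor is D major
Tonic triad of D major = root + major 3rd + perfect 5th = D F# A
= D major; triad = D F# A


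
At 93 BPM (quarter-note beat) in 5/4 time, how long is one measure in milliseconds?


Reasoning:
Quarter-note beat duration = 60000 / 93 ms
Beats per measure (5/4) = 5
One measure = 5 × 60000 / 93 = 300000 / 93 ms
= 3225.8 ms


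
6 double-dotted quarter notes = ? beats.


Base quarter note = 1 beat
Dot 1 adds half the previous value: +1/2
Dot 2 adds half the previous value: +1/4
One double-dotted quarter = 1 + 1/2 + 1/4 = 7/4
6 of them = 6 × 7/4 = 21/2
= 21/2 beats


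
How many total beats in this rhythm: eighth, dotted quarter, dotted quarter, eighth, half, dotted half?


Step by step:
Beat values:
  eighth = 0.5 beats
  dotted quarter = 1.5 beats
  dotted quarter = 1.5 beats
  eighth = 0.5 beats
  half = 2 beats
  dotted half = 3 beats
Sum = 0.5 + 1.5 + 1.5 + 0.5 + 2 + 3
= 9 beats


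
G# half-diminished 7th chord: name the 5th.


Solution.
Half-diminished 7th chord = root + minor 3rd + diminished 5th + minor 7th
Seventh chords stack in thirds, so the letter names are G-B-D-F
Root: G#
Minor 3rd above G#: B
Diminished 5th above G#: D
Minor 7th above G#: F#
The 5th = D


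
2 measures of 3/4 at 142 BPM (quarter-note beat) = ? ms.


Let's work it out.
Quarter-note beat duration = 60000 / 142 ms
Beats per measure (3/4) = 3
One measure = 3 × 60000 / 142 = 180000 / 142 ms
2 measures = 2 × 180000 / 142 = 360000 / 142
= 2535.2 ms


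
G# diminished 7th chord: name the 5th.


Solution.
Diminished 7th chord = root + minor 3rd + diminished 5th + diminished 7th
Seventh chords stack in thirds, so the letter names are G-B-D-F
Root: G#
Minor 3rd above G#: B
Diminished 5th above G#: D
Diminished 7th above G#: F
The 5th = D


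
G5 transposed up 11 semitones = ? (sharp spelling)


Solution.
G5: chromatic position 7 in octave 5 → absolute = 5×12 + 7 = 67
Transpose up 11: 67 + 11 = 78
78 = 6×12 + 6 → F# in octave 6
Result = F#6


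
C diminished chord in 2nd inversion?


Step by step:
Root position: C Eb Gb
2nd inversion: move root and 3rd up an octave
Bass note: Gb
Notes (bottom to top) = Gb C Eb


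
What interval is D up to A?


Reasoning:
Letter names: D → A spans 5 letter names → a 5th
Semitones: D → A = 7 half-steps
A 5th of 7 semitones is a perfect 5th
= perfect 5th


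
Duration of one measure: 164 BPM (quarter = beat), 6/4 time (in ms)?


Reasoning:
Quarter-note beat duration = 60000 / 164 ms
Beats per measure (6/4) = 6
One measure = 6 × 60000 / 164 = 360000 / 164 ms
= 2195.1 ms


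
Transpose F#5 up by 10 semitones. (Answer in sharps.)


Let's work it out.
F#5: chromatic position 6 in octave 5 → absolute = 5×12 + 6 = 66
Transpose up 10: 66 + 10 = 76
76 = 6×12 + 4 → E in octave 6
Result = E6


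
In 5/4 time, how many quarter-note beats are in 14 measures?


Step by step:
Time signature 5/4: the bottom number 4 means the quarter note gets one count
The top number 5 means 5 quarter-note beats per measure
Total = 5 × 14 measures
= 70 quarter-note beats


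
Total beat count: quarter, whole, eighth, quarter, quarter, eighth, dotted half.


Step by step:
Beat values:
  quarter = 1 beat
  whole = 4 beats
  eighth = 0.5 beats
  quarter = 1 beat
  quarter = 1 beat
  eighth = 0.5 beats
  dotted half = 3 beats
Sum = 1 + 4 + 0.5 + 1 + 1 + 0.5 + 3
= 11 beats


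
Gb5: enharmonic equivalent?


Reasoning:
Enharmonic notes sound the same pitch but are spelled with different letter names
Gb and F# name the same pitch class
= F#5


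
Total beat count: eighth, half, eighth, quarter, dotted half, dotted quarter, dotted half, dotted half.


Step by step:
Beat values:
  eighth = 0.5 beats
  half = 2 beats
  eighth = 0.5 beats
  quarter = 1 beat
  dotted half = 3 beats
  dotted quarter = 1.5 beats
  dotted half = 3 beats
  dotted half = 3 beats
Sum = 0.5 + 2 + 0.5 + 1 + 3 + 1.5 + 3 + 3
= 14.5 beats


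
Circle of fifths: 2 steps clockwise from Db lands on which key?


Solution.
Each clockwise step on the circle of fifths moves up a perfect 5th
From Db: Db → Ab → Eb
= Eb


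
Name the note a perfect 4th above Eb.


A 4th spans 4 letter names, so from E we land on A
A perfect 4th = 5 semitones above Eb
Spell A at that pitch: Ab
= Ab


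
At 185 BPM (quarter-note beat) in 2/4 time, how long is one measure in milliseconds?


Let's work it out.
Quarter-note beat duration = 60000 / 185 ms
Beats per measure (2/4) = 2
One measure = 2 × 60000 / 185 = 120000 / 185 ms
= 648.6 ms


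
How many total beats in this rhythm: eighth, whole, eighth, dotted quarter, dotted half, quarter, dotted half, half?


Reasoning:
Beat values:
  eighth = 0.5 beats
  whole = 4 beats
  eighth = 0.5 beats
  dotted quarter = 1.5 beats
  dotted half = 3 beats
  quarter = 1 beat
  dotted half = 3 beats
  half = 2 beats
Sum = 0.5 + 4 + 0.5 + 1.5 + 3 + 1 + 3 + 2
= 15.5 beats


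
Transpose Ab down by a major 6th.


Reasoning:
major 6th: 6 letter names, 9 semitones
Letter: A - 5 → C
Pitch: Ab - 9 semitones, spelled as a C → Cb
= Cb


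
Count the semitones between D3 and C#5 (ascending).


Absolute semitone position = octave×12 + chromatic position
D3: 3×12 + 2 = 38
C#5: 5×12 + 1 = 61
Difference = 61 - 38 = 23
= 23 semitones


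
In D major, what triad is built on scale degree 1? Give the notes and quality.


D major scale: D E F# G A B C#
Diatonic triad on degree 1 stacks scale notes 1, 3, 5: D F# A
D→F# = 4 semitones; D→A = 7 semitones → major triad
= D F# A (major)


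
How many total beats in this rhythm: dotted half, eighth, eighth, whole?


Step by step:
Beat values:
  dotted half = 3 beats
  eighth = 0.5 beats
  eighth = 0.5 beats
  whole = 4 beats
Sum = 3 + 0.5 + 0.5 + 4
= 8 beats


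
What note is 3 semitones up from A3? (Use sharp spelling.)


Step by step:
A3: chromatic position 9 in octave 3 → absolute = 3×12 + 9 = 45
Transpose up 3: 45 + 3 = 48
48 = 4×12 + 0 → C in octave 4
Result = C4


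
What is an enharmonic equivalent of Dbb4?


Step by step:
Enharmonic notes sound the same pitch but are spelled with different letter names
Dbb and C name the same pitch class
= C4


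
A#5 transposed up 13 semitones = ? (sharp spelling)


Let's work it out.
A#5: chromatic position 10 in octave 5 → absolute = 5×12 + 10 = 70
Transpose up 13: 70 + 13 = 83
83 = 6×12 + 11 → B in octave 6
Result = B6


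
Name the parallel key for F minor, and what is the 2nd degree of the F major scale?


Working:
Parallel keys share the same tonic but differ in mode
F minor → parallel is F major
F major scale: F G A Bb C D E
= F major; 2nd degree = G


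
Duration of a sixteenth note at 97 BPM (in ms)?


Reasoning:
One quarter-note beat = 60000 / BPM = 60000 / 97 ms
Sixteenth note = 1/4 × quarter note
Duration = 1/4 × 60000 / 97 = 15000 / 97
= 154.6 ms


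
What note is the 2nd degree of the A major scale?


Solution.
Major scale pattern: W-W-H-W-W-W-H (2-2-1-2-2-2-1 semitones)
Starting from A:
  A + 2 semitones → B
  B + 2 semitones → C#
  C# + 1 semitone → D
  D + 2 semitones → E
  E + 2 semitones → F#
  F# + 2 semitones → G#
  G# + 1 semitone → A
Scale: A B C# D E F# G#
Degree 2 = B


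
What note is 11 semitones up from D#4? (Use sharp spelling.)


Step by step:
D#4: chromatic position 3 in octave 4 → absolute = 4×12 + 3 = 51
Transpose up 11: 51 + 11 = 62
62 = 5×12 + 2 → D in octave 5
Result = D5


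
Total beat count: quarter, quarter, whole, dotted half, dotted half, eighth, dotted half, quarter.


Beat values:
  quarter = 1 beat
  quarter = 1 beat
  whole = 4 beats
  dotted half = 3 beats
  dotted half = 3 beats
  eighth = 0.5 beats
  dotted half = 3 beats
  quarter = 1 beat
Sum = 1 + 1 + 4 + 3 + 3 + 0.5 + 3 + 1
= 16.5 beats


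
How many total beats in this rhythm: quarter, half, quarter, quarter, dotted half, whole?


Reasoning:
Beat values:
  quarter = 1 beat
  half = 2 beats
  quarter = 1 beat
  quarter = 1 beat
  dotted half = 3 beats
  whole = 4 beats
Sum = 1 + 2 + 1 + 1 + 3 + 4
= 12 beats


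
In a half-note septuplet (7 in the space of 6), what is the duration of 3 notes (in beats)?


Step by step:
Septuplet: 7 notes occupy the space of 6 half notes
Space = 6 × 2 = 12 beats
Each septuplet note = 12 / 7 = 12/7 beats
3 notes = 3 × 12/7 = 36/7
= 36/7 beats


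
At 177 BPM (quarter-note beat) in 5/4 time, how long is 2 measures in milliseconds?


Let's work it out.
Quarter-note beat duration = 60000 / 177 ms
Beats per measure (5/4) = 5
One measure = 5 × 60000 / 177 = 300000 / 177 ms
2 measures = 2 × 300000 / 177 = 600000 / 177
= 3389.8 ms


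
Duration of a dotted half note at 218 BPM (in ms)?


Working:
One quarter-note beat = 60000 / BPM = 60000 / 218 ms
Dotted half note = 3 × quarter note
Duration = 3 × 60000 / 218 = 180000 / 218
= 825.7 ms


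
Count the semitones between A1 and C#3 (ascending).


Working:
Absolute semitone position = octave×12 + chromatic position
A1: 1×12 + 9 = 21
C#3: 3×12 + 1 = 37
Difference = 37 - 21 = 16
= 16 semitones


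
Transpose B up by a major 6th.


major 6th: 6 letter names, 9 semitones
Letter: B + 5 → G
Pitch: B + 9 semitones, spelled as a G → G#
= G#


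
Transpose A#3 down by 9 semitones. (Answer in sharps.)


Solution.
A#3: chromatic position 10 in octave 3 → absolute = 3×12 + 10 = 46
Transpose down 9: 46 - 9 = 37
37 = 3×12 + 1 → C# in octave 3
Result = C#3


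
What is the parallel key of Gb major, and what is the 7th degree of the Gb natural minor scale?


Parallel keys share the same tonic but differ in mode
Gb major → parallel is Gb minor
Gb natural minor scale: Gb Ab Bbb Cb Db Ebb Fb
= Gb minor; 7th degree = Fb


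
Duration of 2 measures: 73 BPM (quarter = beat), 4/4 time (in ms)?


Working:
Quarter-note beat duration = 60000 / 73 ms
Beats per measure (4/4) = 4
One measure = 4 × 60000 / 73 = 240000 / 73 ms
2 measures = 2 × 240000 / 73 = 480000 / 73
= 6575.3 ms


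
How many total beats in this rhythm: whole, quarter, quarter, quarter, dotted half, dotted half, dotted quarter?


Reasoning:
Beat values:
  whole = 4 beats
  quarter = 1 beat
  quarter = 1 beat
  quarter = 1 beat
  dotted half = 3 beats
  dotted half = 3 beats
  dotted quarter = 1.5 beats
Sum = 4 + 1 + 1 + 1 + 3 + 3 + 1.5
= 14.5 beats


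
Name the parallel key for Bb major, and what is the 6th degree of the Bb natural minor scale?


Reasoning:
Parallel keys share the same tonic but differ in mode
Bb major → parallel is Bb minor
Bb natural minor scale: Bb C Db Eb F Gb Ab
= Bb minor; 6th degree = Gb


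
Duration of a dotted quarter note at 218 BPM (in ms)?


One quarter-note beat = 60000 / BPM = 60000 / 218 ms
Dotted quarter note = 3/2 × quarter note
Duration = 3/2 × 60000 / 218 = 90000 / 218
= 412.8 ms


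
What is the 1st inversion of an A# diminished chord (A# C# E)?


Solution.
Root position: A# C# E
1st inversion: move root up an octave
Bass note: C#
Notes (bottom to top) = C# E A#


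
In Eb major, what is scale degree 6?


Step by step:
Major scale pattern: W-W-H-W-W-W-H (2-2-1-2-2-2-1 semitones)
Starting from Eb:
  Eb + 2 semitones → F
  F + 2 semitones → G
  G + 1 semitone → Ab
  Ab + 2 semitones → Bb
  Bb + 2 semitones → C
  C + 2 semitones → D
  D + 1 semitone → Eb
Scale: Eb F G Ab Bb C D
Degree 6 = C


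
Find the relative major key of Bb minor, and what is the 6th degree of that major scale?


The relative major shares the key signature and is a minor 3rd above the minor tonic
A minor 3rd above Bb is Db
→ relative major of Bb minor is Db major
Db major scale: Db Eb F Gb Ab Bb C
= Db major; 6th degree = Bb


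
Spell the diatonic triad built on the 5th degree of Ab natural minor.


Working:
Ab natural minor scale: Ab Bb Cb Db Eb Fb Gb
Diatonic triad on degree 5 stacks scale notes 5, 7, 2: Eb Gb Bb
Eb→Gb = 3 semitones; Eb→Bb = 7 semitones → minor triad
= Eb Gb Bb (minor)


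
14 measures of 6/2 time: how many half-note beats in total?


Working:
Time signature 6/2: the bottom number 2 means the half note gets one count
The top number 6 means 6 half-note beats per measure
Total = 6 × 14 measures
= 84 half-note beats


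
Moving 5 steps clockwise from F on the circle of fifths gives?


Let's work it out.
Each clockwise step on the circle of fifths moves up a perfect 5th
From F: F → C → G → D → A → E
= E


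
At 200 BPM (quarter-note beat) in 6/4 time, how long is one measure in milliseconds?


Working:
Quarter-note beat duration = 60000 / 200 ms
Beats per measure (6/4) = 6
One measure = 6 × 60000 / 200 = 360000 / 200 ms
= 1800.0 ms


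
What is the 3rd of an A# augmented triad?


Solution.
Augmented triad = root + major 3rd (4 semitones) + augmented 5th (8 semitones)
A triad on A# stacks thirds, so the chord tones use letter names A-C-E
Root: A#
Major 3rd above A#: C##
Augmented 5th above A#: E##
The 3rd = C##


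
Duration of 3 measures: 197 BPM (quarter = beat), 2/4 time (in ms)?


Reasoning:
Quarter-note beat duration = 60000 / 197 ms
Beats per measure (2/4) = 2
One measure = 2 × 60000 / 197 = 120000 / 197 ms
3 measures = 3 × 120000 / 197 = 360000 / 197
= 1827.4 ms


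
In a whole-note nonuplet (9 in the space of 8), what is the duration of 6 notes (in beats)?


Nonuplet: 9 notes occupy the space of 8 whole notes
Space = 8 × 4 = 32 beats
Each nonuplet note = 32 / 9 = 32/9 beats
6 notes = 6 × 32/9 = 64/3
= 64/3 beats


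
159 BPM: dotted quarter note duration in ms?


One quarter-note beat = 60000 / BPM = 60000 / 159 ms
Dotted quarter note = 3/2 × quarter note
Duration = 3/2 × 60000 / 159 = 90000 / 159
= 566.0 ms


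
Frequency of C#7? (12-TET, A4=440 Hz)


f = 440 × 2^(n/12) where n = semitones from A4
C#7: 28 semitones from A4
f = 440 × 2^(28/12)
f = 2217.46 Hz


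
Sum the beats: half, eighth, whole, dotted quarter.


Step by step:
Beat values:
  half = 2 beats
  eighth = 0.5 beats
  whole = 4 beats
  dotted quarter = 1.5 beats
Sum = 2 + 0.5 + 4 + 1.5
= 8 beats


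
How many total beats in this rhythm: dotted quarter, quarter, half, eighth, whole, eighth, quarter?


Solution.
Beat values:
  dotted quarter = 1.5 beats
  quarter = 1 beat
  half = 2 beats
  eighth = 0.5 beats
  whole = 4 beats
  eighth = 0.5 beats
  quarter = 1 beat
Sum = 1.5 + 1 + 2 + 0.5 + 4 + 0.5 + 1
= 10.5 beats


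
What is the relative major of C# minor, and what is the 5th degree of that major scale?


Working:
The relative major shares the key signature and is a minor 3rd above the minor tonic
A minor 3rd above C# is E
→ relative major of C# minor is E major
E major scale: E F# G# A B C# D#
= E major; 5th degree = B


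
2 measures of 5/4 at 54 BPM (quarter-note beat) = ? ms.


Solution.
Quarter-note beat duration = 60000 / 54 ms
Beats per measure (5/4) = 5
One measure = 5 × 60000 / 54 = 300000 / 54 ms
2 measures = 2 × 300000 / 54 = 600000 / 54
= 11111.1 ms


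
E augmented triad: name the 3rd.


Solution.
Augmented triad = root + major 3rd (4 semitones) + augmented 5th (8 semitones)
A triad on E stacks thirds, so the chord tones use letter names E-G-B
Root: E
Major 3rd above E: G#
Augmented 5th above E: B#
The 3rd = G#


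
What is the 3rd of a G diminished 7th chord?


Let's work it out.
Diminished 7th chord = root + minor 3rd + diminished 5th + diminished 7th
Seventh chords stack in thirds, so the letter names are G-B-D-F
Root: G
Minor 3rd above G: Bb
Diminished 5th above G: Db
Diminished 7th above G: Fb
The 3rd = Bb


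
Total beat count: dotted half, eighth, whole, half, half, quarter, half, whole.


Step by step:
Beat values:
  dotted half = 3 beats
  eighth = 0.5 beats
  whole = 4 beats
  half = 2 beats
  half = 2 beats
  quarter = 1 beat
  half = 2 beats
  whole = 4 beats
Sum = 3 + 0.5 + 4 + 2 + 2 + 1 + 2 + 4
= 18.5 beats


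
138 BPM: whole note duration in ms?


Step by step:
One quarter-note beat = 60000 / BPM = 60000 / 138 ms
Whole note = 4 × quarter note
Duration = 4 × 60000 / 138 = 240000 / 138
= 1739.1 ms


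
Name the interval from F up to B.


Letter names: F → B spans 4 letter names → a 4th
Semitones: F → B = 6 half-steps
A 4th of 6 semitones is an augmented 4th
= augmented 4th


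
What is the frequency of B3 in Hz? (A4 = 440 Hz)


Reasoning:
f = 440 × 2^(n/12) where n = semitones from A4
B3: -10 semitones from A4
f = 440 × 2^(-10/12)
f = 246.94 Hz


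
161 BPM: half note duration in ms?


Step by step:
One quarter-note beat = 60000 / BPM = 60000 / 161 ms
Half note = 2 × quarter note
Duration = 2 × 60000 / 161 = 120000 / 161
= 745.3 ms


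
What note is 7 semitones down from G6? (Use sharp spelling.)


G6: chromatic position 7 in octave 6 → absolute = 6×12 + 7 = 79
Transpose down 7: 79 - 7 = 72
72 = 6×12 + 0 → C in octave 6
Result = C6


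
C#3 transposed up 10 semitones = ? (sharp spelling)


C#3: chromatic position 1 in octave 3 → absolute = 3×12 + 1 = 37
Transpose up 10: 37 + 10 = 47
47 = 3×12 + 11 → B in octave 3
Result = B3


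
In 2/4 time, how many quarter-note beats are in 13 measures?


Let's work it out.
Time signature 2/4: the bottom number 4 means the quarter note gets one count
The top number 2 means 2 quarter-note beats per measure
Total = 2 × 13 measures
= 26 quarter-note beats


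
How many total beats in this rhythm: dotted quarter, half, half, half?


Beat values:
  dotted quarter = 1.5 beats
  half = 2 beats
  half = 2 beats
  half = 2 beats
Sum = 1.5 + 2 + 2 + 2
= 7.5 beats


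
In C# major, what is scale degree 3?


Working:
Major scale pattern: W-W-H-W-W-W-H (2-2-1-2-2-2-1 semitones)
Starting from C#:
  C# + 2 semitones → D#
  D# + 2 semitones → E#
  E# + 1 semitone → F#
  F# + 2 semitones → G#
  G# + 2 semitones → A#
  A# + 2 semitones → B#
  B# + 1 semitone → C#
Scale: C# D# E# F# G# A# B#
Degree 3 = E#


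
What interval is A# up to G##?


Step by step:
Letter names: A → G spans 7 letter names → a 7th
Semitones: A# → G## = 11 half-steps
A 7th of 11 semitones is a major 7th
= major 7th


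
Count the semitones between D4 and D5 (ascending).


Let's work it out.
Absolute semitone position = octave×12 + chromatic position
D4: 4×12 + 2 = 50
D5: 5×12 + 2 = 62
Difference = 62 - 50 = 12
= 12 semitones


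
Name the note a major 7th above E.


Solution.
A 7th spans 7 letter names, so from E we land on D
A major 7th = 11 semitones above E
Spell D at that pitch: D#
= D#


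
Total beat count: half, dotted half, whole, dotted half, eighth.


Beat values:
  half = 2 beats
  dotted half = 3 beats
  whole = 4 beats
  dotted half = 3 beats
  eighth = 0.5 beats
Sum = 2 + 3 + 4 + 3 + 0.5
= 12.5 beats


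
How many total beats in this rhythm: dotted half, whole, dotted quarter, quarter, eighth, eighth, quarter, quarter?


Let's work it out.
Beat values:
  dotted half = 3 beats
  whole = 4 beats
  dotted quarter = 1.5 beats
  quarter = 1 beat
  eighth = 0.5 beats
  eighth = 0.5 beats
  quarter = 1 beat
  quarter = 1 beat
Sum = 3 + 4 + 1.5 + 1 + 0.5 + 0.5 + 1 + 1
= 12.5 beats


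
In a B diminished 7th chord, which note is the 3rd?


Working:
Diminished 7th chord = root + minor 3rd + diminished 5th + diminished 7th
Seventh chords stack in thirds, so the letter names are B-D-F-A
Root: B
Minor 3rd above B: D
Diminished 5th above B: F
Diminished 7th above B: Ab
The 3rd = D


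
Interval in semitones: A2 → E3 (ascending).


Absolute semitone position = octave×12 + chromatic position
A2: 2×12 + 9 = 33
E3: 3×12 + 4 = 40
Difference = 40 - 33 = 7
= 7 semitones


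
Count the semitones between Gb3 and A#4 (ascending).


Let's work it out.
Absolute semitone position = octave×12 + chromatic position
Gb3: 3×12 + 6 = 42
A#4: 4×12 + 10 = 58
Difference = 58 - 42 = 16
= 16 semitones


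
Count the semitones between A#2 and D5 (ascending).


Step by step:
Absolute semitone position = octave×12 + chromatic position
A#2: 2×12 + 10 = 34
D5: 5×12 + 2 = 62
Difference = 62 - 34 = 28
= 28 semitones


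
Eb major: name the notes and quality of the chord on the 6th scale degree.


Let's work it out.
Eb major scale: Eb F G Ab Bb C D
Diatonic triad on degree 6 stacks scale notes 6, 1, 3: C Eb G
C→Eb = 3 semitones; C→G = 7 semitones → minor triad
= C Eb G (minor)


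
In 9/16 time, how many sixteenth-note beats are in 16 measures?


Let's work it out.
Time signature 9/16: the bottom number 16 means the sixteenth note gets one count
The top number 9 means 9 sixteenth-note beats per measure
Total = 9 × 16 measures
= 144 sixteenth-note beats


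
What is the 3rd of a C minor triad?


Minor triad = root + minor 3rd (3 semitones) + perfect 5th (7 semitones)
A triad on C stacks thirds, so the chord tones use letter names C-E-G
Root: C
Minor 3rd above C: Eb
Perfect 5th above C: G
The 3rd = Eb


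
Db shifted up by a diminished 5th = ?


diminished 5th: 5 letter names, 6 semitones
Letter: D + 4 → A
Pitch: Db + 6 semitones, spelled as an A → Abb
= Abb


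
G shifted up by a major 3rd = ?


Let's work it out.
major 3rd: 3 letter names, 4 semitones
Letter: G + 2 → B
Pitch: G + 4 semitones, spelled as a B → B
= B


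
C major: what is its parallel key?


Reasoning:
Parallel keys share the same tonic but differ in mode
C major → parallel is C minor
= C minor


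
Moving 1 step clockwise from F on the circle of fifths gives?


Step by step:
Each clockwise step on the circle of fifths moves up a perfect 5th
From F: F → C
= C


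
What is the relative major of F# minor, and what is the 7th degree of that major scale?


Let's work it out.
The relative major shares the key signature and is a minor 3rd above the minor tonic
A minor 3rd above F# is A
→ relative major of F# minor is A major
A major scale: A B C# D E F# G#
= A major; 7th degree = G#


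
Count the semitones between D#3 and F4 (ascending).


Absolute semitone position = octave×12 + chromatic position
D#3: 3×12 + 3 = 39
F4: 4×12 + 5 = 53
Difference = 53 - 39 = 14
= 14 semitones


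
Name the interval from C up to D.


Working:
Letter names: C → D spans 2 letter names → a 2nd
Semitones: C → D = 2 half-steps
A 2nd of 2 semitones is a major 2nd
= major 2nd


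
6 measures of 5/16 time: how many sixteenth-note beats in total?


Time signature 5/16: the bottom number 16 means the sixteenth note gets one count
The top number 5 means 5 sixteenth-note beats per measure
Total = 5 × 6 measures
= 30 sixteenth-note beats


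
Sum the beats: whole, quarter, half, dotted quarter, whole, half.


Beat values:
  whole = 4 beats
  quarter = 1 beat
  half = 2 beats
  dotted quarter = 1.5 beats
  whole = 4 beats
  half = 2 beats
Sum = 4 + 1 + 2 + 1.5 + 4 + 2
= 14.5 beats


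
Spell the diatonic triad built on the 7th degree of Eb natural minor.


Let's work it out.
Eb natural minor scale: Eb F Gb Ab Bb Cb Db
Diatonic triad on degree 7 stacks scale notes 7, 2, 4: Db F Ab
Db→F = 4 semitones; Db→Ab = 7 semitones → major triad
= Db F Ab (major)


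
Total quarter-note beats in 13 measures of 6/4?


Working:
Time signature 6/4: the bottom number 4 means the quarter note gets one count
The top number 6 means 6 quarter-note beats per measure
Total = 6 × 13 measures
= 78 quarter-note beats


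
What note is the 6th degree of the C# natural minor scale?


Solution.
Natural minor scale pattern: W-H-W-W-H-W-W (2-1-2-2-1-2-2 semitones)
Starting from C#:
  C# + 2 semitones → D#
  D# + 1 semitone → E
  E + 2 semitones → F#
  F# + 2 semitones → G#
  G# + 1 semitone → A
  A + 2 semitones → B
  B + 2 semitones → C#
Scale: C# D# E F# G# A B
Degree 6 = A


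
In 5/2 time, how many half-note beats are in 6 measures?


Solution.
Time signature 5/2: the bottom number 2 means the half note gets one count
The top number 5 means 5 half-note beats per measure
Total = 5 × 6 measures
= 30 half-note beats


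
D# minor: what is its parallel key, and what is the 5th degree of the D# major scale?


Parallel keys share the same tonic but differ in mode
D# minor → parallel is D# major
D# major scale: D# E# F## G# A# B# C##
= D# major; 5th degree = A#


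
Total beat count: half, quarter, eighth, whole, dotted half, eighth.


Reasoning:
Beat values:
  half = 2 beats
  quarter = 1 beat
  eighth = 0.5 beats
  whole = 4 beats
  dotted half = 3 beats
  eighth = 0.5 beats
Sum = 2 + 1 + 0.5 + 4 + 3 + 0.5
= 11 beats


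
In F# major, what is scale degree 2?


Reasoning:
Major scale pattern: W-W-H-W-W-W-H (2-2-1-2-2-2-1 semitones)
Starting from F#:
  F# + 2 semitones → G#
  G# + 2 semitones → A#
  A# + 1 semitone → B
  B + 2 semitones → C#
  C# + 2 semitones → D#
  D# + 2 semitones → E#
  E# + 1 semitone → F#
Scale: F# G# A# B C# D# E#
Degree 2 = G#


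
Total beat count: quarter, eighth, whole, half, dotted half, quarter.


Beat values:
  quarter = 1 beat
  eighth = 0.5 beats
  whole = 4 beats
  half = 2 beats
  dotted half = 3 beats
  quarter = 1 beat
Sum = 1 + 0.5 + 4 + 2 + 3 + 1
= 11.5 beats


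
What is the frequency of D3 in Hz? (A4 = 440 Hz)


Reasoning:
f = 440 × 2^(n/12) where n = semitones from A4
D3: -19 semitones from A4
f = 440 × 2^(-19/12)
f = 146.83 Hz
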